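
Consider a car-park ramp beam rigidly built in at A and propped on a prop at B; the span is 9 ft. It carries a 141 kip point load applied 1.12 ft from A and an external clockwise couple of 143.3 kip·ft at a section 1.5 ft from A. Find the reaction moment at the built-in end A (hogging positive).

M_A = 207.3 kip·ft

Release the roller at B. Primary structure: cantilever fixed at A.
Downward deflection at the released point B due to the loads:
  point load 141 at a = 1.12: Pa²(3L − a)/(6EI) = 762.9/EI
  clockwise couple 143.3 at a = 1.5: M₀a(2L − a)/(2EI) = 1773/EI
  δ_0 = 2536/EI
Tip deflection under a unit load at B: L³/(3EI) = 243/EI.
The prop prevents deflection at B: R_B = δ_0/δ_{BB} = 2536/243 = 10.44 kip.
Moment equilibrium about A: M_A = Σ(load moments about A) − R_B·L = 301.2 − 10.44×9 = 207.3 kip·ft.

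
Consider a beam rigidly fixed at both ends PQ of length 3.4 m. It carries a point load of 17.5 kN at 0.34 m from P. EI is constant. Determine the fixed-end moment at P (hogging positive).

M_P = 4.819 kN·m

Release both end moments; the primary structure is a simply-supported span PQ with redundants M_P and M_Q.
Simple-span end rotations at P and Q under the given loads:
  at P: point load 17.5 at a = 0.34: Pab(L + b)/(6LEI) = 5.766/EI
  at Q: point load 17.5 at a = 0.34: Pab(L + a)/(6LEI) = 3.338/EI
  θ_P0 = 5.766/EI,  θ_Q0 = 3.338/EI
Flexibility coefficients: a unit moment at one end gives L/(3EI) there and L/(6EI) at the far end, so f₁₁ = f₂₂ = 1.133/EI and f₁₂ = f₂₁ = 0.5667/EI.
Compatibility — zero rotation at each built-in end:
  1.133 M_P + 0.5667 M_Q = 5.766
  0.5667 M_P + 1.133 M_Q = 3.338
Solving the pair gives M_P = 4.819 kN·m and M_Q = 0.5355 kN·m (hogging).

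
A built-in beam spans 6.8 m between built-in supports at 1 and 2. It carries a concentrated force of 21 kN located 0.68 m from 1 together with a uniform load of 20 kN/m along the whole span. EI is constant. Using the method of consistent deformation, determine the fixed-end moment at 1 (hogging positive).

M_1 = 88.63 kN·m

Release both end moments; the primary structure is a simply-supported span 12 with redundants M_1 and M_2.
End rotations of the released simple span under the applied load (×1/EI):
  at 1: point load 21 at a = 0.68: Pab(L + b)/(6LEI) = 27.67/EI
  at 2: point load 21 at a = 0.68: Pab(L + a)/(6LEI) = 16.02/EI
  at 1: UDL 20: wL³/(24EI) = 262/EI
  at 2: UDL 20: wL³/(24EI) = 262/EI
  θ_10 = 289.7/EI,  θ_20 = 278/EI
Flexibility coefficients: a unit moment at one end gives L/(3EI) there and L/(6EI) at the far end, so f₁₁ = f₂₂ = 2.267/EI and f₁₂ = f₂₁ = 1.133/EI.
Compatibility — zero rotation at each built-in end:
  2.267 M_1 + 1.133 M_2 = 289.7
  1.133 M_1 + 2.267 M_2 = 278
Solving the pair gives M_1 = 88.63 kN·m and M_2 = 78.35 kN·m (hogging).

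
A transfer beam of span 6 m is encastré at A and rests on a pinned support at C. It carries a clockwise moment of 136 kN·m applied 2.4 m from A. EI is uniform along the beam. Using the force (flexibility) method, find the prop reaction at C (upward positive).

Choose R_C as the redundant. The primary structure is the cantilever fixed at A.
Primary-structure tip deflection at C by superposition:
  clockwise couple 136 at a = 2.4: M₀a(2L − a)/(2EI) = 1567/EI
Flexibility coefficient — unit upward force at C: δ_{CC} = L³/(3EI) = 72/EI.
Compatibility at C: δ_0 − R_C·δ_{CC} = 0, so R_C = 1567/72 = 21.76 kN.

R_C = 21.76 kN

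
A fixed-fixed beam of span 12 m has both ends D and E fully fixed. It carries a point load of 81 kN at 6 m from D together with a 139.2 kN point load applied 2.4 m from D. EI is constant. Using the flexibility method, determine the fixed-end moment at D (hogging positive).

M_D = 335.3 kN·m

Take the two fixed-end moments M_D, M_E as redundants; the released structure is the simple span DE.
Simple-span end rotations at D and E under the given loads:
  at D: point load 81 at a = 6: Pab(L + b)/(6LEI) = 729/EI
  at E: point load 81 at a = 6: Pab(L + a)/(6LEI) = 729/EI
  at D: point load 139.2 at a = 2.4: Pab(L + b)/(6LEI) = 962.2/EI
  at E: point load 139.2 at a = 2.4: Pab(L + a)/(6LEI) = 641.4/EI
  θ_D0 = 1691/EI,  θ_E0 = 1370/EI
Flexibility coefficients: a unit moment at one end gives L/(3EI) there and L/(6EI) at the far end, so f₁₁ = f₂₂ = 4/EI and f₁₂ = f₂₁ = 2/EI.
Compatibility — zero rotation at each built-in end:
  4 M_D + 2 M_E = 1691
  2 M_D + 4 M_E = 1370
Solving the pair gives M_D = 335.3 kN·m and M_E = 175 kN·m (hogging).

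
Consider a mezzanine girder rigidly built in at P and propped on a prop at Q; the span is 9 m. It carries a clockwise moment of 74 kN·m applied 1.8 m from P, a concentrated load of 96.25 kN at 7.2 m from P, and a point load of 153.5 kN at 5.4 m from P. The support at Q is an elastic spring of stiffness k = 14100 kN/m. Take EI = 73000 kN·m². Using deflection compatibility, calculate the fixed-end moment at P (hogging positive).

M_P = 375.3 kN·m

Choose R_Q as the redundant. The primary structure is the cantilever fixed at P.
Deflection at Q on the released cantilever, summing each load's contribution:
  clockwise couple 74 at a = 1.8: M₀a(2L − a)/(2EI) = 1079/EI
  point load 96.25 at a = 7.2: Pa²(3L − a)/(6EI) = 16466/EI
  point load 153.5 at a = 5.4: Pa²(3L − a)/(6EI) = 16114/EI
  δ_0 = 33658/EI
Flexibility coefficient — unit upward force at Q: δ_{QQ} = L³/(3EI) = 243/EI.
With EI = 73000 kN·m²: δ_0 = 0.46107 m and δ_{QQ} = 0.003329 m/kN.
Compatibility — the spring shortens by R_Q/k under the reaction it provides: δ_0 − R_Q·δ_{QQ} = R_Q/k. With 1/k = 0.000071 m/kN, R_Q = δ_0 / (δ_{QQ} + 1/k) = 0.46107 / (0.003329 + 0.000071) = 135.6 kN.
Moment equilibrium about P: M_P = Σ(load moments about P) − R_Q·L = 1596 − 135.6×9 = 375.3 kN·m.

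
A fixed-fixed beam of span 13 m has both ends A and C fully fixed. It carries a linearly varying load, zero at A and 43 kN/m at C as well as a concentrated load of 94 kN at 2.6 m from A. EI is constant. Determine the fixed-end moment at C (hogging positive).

M_C = 402.5 kN·m

Take the two fixed-end moments M_A, M_C as redundants; the released structure is the simple span AC.
End rotations of the released simple span under the applied load (×1/EI):
  at A: triangular load, peak 43: 7w₀L³/(360EI) = 1837/EI
  at C: triangular load, peak 43: w₀L³/(45EI) = 2099/EI
  at A: point load 94 at a = 2.6: Pab(L + b)/(6LEI) = 762.5/EI
  at C: point load 94 at a = 2.6: Pab(L + a)/(6LEI) = 508.4/EI
  θ_A0 = 2599/EI,  θ_C0 = 2608/EI
Flexibility coefficients: a unit moment at one end gives L/(3EI) there and L/(6EI) at the far end, so f₁₁ = f₂₂ = 4.333/EI and f₁₂ = f₂₁ = 2.167/EI.
Compatibility — zero rotation at each built-in end:
  4.333 M_A + 2.167 M_C = 2599
  2.167 M_A + 4.333 M_C = 2608
Solving the pair gives M_A = 398.6 kN·m and M_C = 402.5 kN·m (hogging).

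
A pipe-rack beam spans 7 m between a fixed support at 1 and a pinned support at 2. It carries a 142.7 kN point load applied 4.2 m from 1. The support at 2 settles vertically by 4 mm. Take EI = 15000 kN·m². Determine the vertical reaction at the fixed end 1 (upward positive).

R_1 = 81.58 kN

Release the roller at 2. Primary structure: cantilever fixed at 1.
Downward deflection at the released point 2 due to the loads:
  point load 142.7 at a = 4.2: Pa²(3L − a)/(6EI) = 7048/EI
Flexibility coefficient — unit upward force at 2: δ_{22} = L³/(3EI) = 114.3/EI.
With EI = 15000 kN·m²: δ_0 = 0.46988 m and δ_{22} = 0.007622 m/kN.
Compatibility — the beam at 2 must follow the support down by 0.004 m: δ_0 − R_2·δ_{22} = 0.004, so R_2 = (0.46988 − 0.004)/0.007622 = 61.12 kN.
Vertical equilibrium: R_1 = ΣP − R_2 = 142.7 − 61.12 = 81.58 kN.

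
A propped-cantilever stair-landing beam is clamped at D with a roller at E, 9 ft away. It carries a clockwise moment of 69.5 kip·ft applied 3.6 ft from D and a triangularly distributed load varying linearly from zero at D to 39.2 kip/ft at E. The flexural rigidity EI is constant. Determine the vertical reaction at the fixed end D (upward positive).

R_D = 71.97 kip

Choose R_E as the redundant. The primary structure is the cantilever fixed at D.
Deflection at E on the released cantilever, summing each load's contribution:
  clockwise couple 69.5 at a = 3.6: M₀a(2L − a)/(2EI) = 1801/EI
  triangular load, peak 39.2 at the free end: 11w₀L⁴/(120EI) = 23576/EI
  δ_0 = 25377/EI
Tip deflection under a unit load at E: L³/(3EI) = 243/EI.
Compatibility at E: δ_0 − R_E·δ_{EE} = 0, so R_E = 25377/243 = 104.4 kip.
Vertical equilibrium: R_D = ΣP − R_E = 176.4 − 104.4 = 71.97 kip.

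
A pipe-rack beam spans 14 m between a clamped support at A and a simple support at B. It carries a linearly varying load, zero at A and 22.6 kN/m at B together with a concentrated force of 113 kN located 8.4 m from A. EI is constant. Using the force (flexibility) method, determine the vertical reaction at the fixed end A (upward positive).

Choose R_B as the redundant. The primary structure is the cantilever fixed at A.
Downward deflection at the released point B due to the loads:
  triangular load, peak 22.6 at the free end: 11w₀L⁴/(120EI) = 79585/EI
  point load 113 at a = 8.4: Pa²(3L − a)/(6EI) = 44650/EI
  δ_0 = 124236/EI
Tip deflection under a unit load at B: L³/(3EI) = 914.7/EI.
Compatibility at B: δ_0 − R_B·δ_{BB} = 0, so R_B = 124236/914.7 = 135.8 kN.
Vertical equilibrium: R_A = ΣP − R_B = 271.2 − 135.8 = 135.4 kN.

R_A = 135.4 kN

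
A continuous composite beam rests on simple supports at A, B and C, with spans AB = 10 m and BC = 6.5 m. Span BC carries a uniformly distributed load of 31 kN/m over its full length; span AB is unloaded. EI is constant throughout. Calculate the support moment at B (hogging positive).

Insert a hinge at B; M_B is the redundant, and each span becomes simply supported.
Discontinuity in slope at B on the released structure — sum the simple-span end rotations:
  span BC: UDL 31: wL³/(24EI) = 354.7/EI
  relative rotation θ_0 = (0 + 354.7)/EI = 354.7/EI
A unit hogging moment at B produces rotation L₁/(3EI) + L₂/(3EI) = 5.5/EI.
Compatibility: M_B·(L₁+L₂)/(3EI) = θ_0, giving M_B = 64.5 kN·m (hogging).

M_B = 64.5 kN·m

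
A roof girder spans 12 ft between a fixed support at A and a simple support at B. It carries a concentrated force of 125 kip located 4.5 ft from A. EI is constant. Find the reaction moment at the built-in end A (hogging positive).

M_A = 285.6 kip·ft

Release the roller at B. Primary structure: cantilever fixed at A.
Free-end deflection of the primary structure under the applied loading (downward +):
  point load 125 at a = 4.5: Pa²(3L − a)/(6EI) = 13289/EI
Flexibility coefficient — unit upward force at B: δ_{BB} = L³/(3EI) = 576/EI.
Compatibility at B: δ_0 − R_B·δ_{BB} = 0, so R_B = 13289/576 = 23.07 kip.
Moment equilibrium about A: M_A = Σ(load moments about A) − R_B·L = 562.5 − 23.07×12 = 285.6 kip·ft.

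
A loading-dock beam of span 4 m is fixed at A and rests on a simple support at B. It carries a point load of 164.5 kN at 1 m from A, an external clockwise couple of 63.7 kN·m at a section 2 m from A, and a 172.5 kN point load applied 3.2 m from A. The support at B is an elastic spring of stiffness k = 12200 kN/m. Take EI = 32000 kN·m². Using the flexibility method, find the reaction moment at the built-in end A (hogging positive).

Remove the prop at B; the released (primary) structure is a cantilever built in at A.
Downward deflection at the released point B due to the loads:
  point load 164.5 at a = 1: Pa²(3L − a)/(6EI) = 301.6/EI
  clockwise couple 63.7 at a = 2: M₀a(2L − a)/(2EI) = 382.2/EI
  point load 172.5 at a = 3.2: Pa²(3L − a)/(6EI) = 2591/EI
  δ_0 = 3275/EI
Flexibility coefficient — unit upward force at B: δ_{BB} = L³/(3EI) = 21.33/EI.
With EI = 32000 kN·m²: δ_0 = 0.10233 m and δ_{BB} = 0.000667 m/kN.
Compatibility — the spring shortens by R_B/k under the reaction it provides: δ_0 − R_B·δ_{BB} = R_B/k. With 1/k = 0.000082 m/kN, R_B = δ_0 / (δ_{BB} + 1/k) = 0.10233 / (0.000667 + 0.000082) = 136.7 kN.
Moment equilibrium about A: M_A = Σ(load moments about A) − R_B·L = 780.2 − 136.7×4 = 233.5 kN·m.

M_A = 233.5 kN·m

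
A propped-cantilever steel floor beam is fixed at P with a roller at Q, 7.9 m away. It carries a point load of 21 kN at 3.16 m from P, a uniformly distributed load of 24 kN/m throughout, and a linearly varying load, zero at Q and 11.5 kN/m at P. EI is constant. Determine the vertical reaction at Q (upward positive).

Take the reaction at Q as the redundant and release it; the primary structure is a cantilever fixed at P.
Downward deflection at the released point Q due to the loads:
  point load 21 at a = 3.16: Pa²(3L − a)/(6EI) = 717.9/EI
  UDL 24: wL⁴/(8EI) = 11685/EI
  triangular load, peak 11.5 at the fixed end: w₀L⁴/(30EI) = 1493/EI
  δ_0 = 13896/EI
Tip deflection under a unit load at Q: L³/(3EI) = 164.3/EI.
Compatibility at Q: δ_0 − R_Q·δ_{QQ} = 0, so R_Q = 13896/164.3 = 84.55 kN.

R_Q = 84.55 kN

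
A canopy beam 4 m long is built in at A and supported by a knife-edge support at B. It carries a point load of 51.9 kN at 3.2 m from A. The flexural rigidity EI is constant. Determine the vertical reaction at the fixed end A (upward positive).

R_A = 15.36 kN

Choose R_B as the redundant. The primary structure is the cantilever fixed at A.
Primary-structure tip deflection at B by superposition:
  point load 51.9 at a = 3.2: Pa²(3L − a)/(6EI) = 779.5/EI
Flexibility coefficient — unit upward force at B: δ_{BB} = L³/(3EI) = 21.33/EI.
Compatibility at B: δ_0 − R_B·δ_{BB} = 0, so R_B = 779.5/21.33 = 36.54 kN.
Vertical equilibrium: R_A = ΣP − R_B = 51.9 − 36.54 = 15.36 kN.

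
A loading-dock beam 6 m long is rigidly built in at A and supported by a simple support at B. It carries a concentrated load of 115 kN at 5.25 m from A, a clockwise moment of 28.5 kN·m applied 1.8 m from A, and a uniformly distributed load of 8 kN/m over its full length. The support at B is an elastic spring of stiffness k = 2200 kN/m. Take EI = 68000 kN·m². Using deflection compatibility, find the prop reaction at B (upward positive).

R_B = 80.59 kN

Remove the prop at B; the released (primary) structure is a cantilever built in at A.
Deflection at B on the released cantilever, summing each load's contribution:
  point load 115 at a = 5.25: Pa²(3L − a)/(6EI) = 6736/EI
  clockwise couple 28.5 at a = 1.8: M₀a(2L − a)/(2EI) = 261.6/EI
  UDL 8: wL⁴/(8EI) = 1296/EI
  δ_0 = 8293/EI
Flexibility coefficient — unit upward force at B: δ_{BB} = L³/(3EI) = 72/EI.
With EI = 68000 kN·m²: δ_0 = 0.12196 m and δ_{BB} = 0.001059 m/kN.
Compatibility — the spring shortens by R_B/k under the reaction it provides: δ_0 − R_B·δ_{BB} = R_B/k. With 1/k = 0.000455 m/kN, R_B = δ_0 / (δ_{BB} + 1/k) = 0.12196 / (0.001059 + 0.000455) = 80.59 kN.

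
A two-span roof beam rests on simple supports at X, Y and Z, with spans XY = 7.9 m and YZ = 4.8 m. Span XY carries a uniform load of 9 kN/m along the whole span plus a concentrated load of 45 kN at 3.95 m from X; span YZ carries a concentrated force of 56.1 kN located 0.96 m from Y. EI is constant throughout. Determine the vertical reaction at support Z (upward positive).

Insert a hinge at Y; M_Y is the redundant, and each span becomes simply supported.
Rotations at Y on the released spans (each span's end-slope, ×1/EI):
  span XY: UDL 9: wL³/(24EI) = 184.9/EI
  span XY: point load 45 at a = 3.95: Pab(L + a)/(6LEI) = 175.5/EI
  span YZ: point load 56.1 at a = 0.96: Pab(L + b)/(6LEI) = 62.04/EI
  relative rotation θ_0 = (360.4 + 62.04)/EI = 422.5/EI
A unit hogging moment at Y produces rotation L₁/(3EI) + L₂/(3EI) = 4.233/EI.
Compatibility: M_Y·(L₁+L₂)/(3EI) = θ_0, giving M_Y = 99.79 kN·m (hogging).
Span YZ, ΣM about Z: R_Y^{YZ}·4.8 = 215.4 + 99.79, so R_Y^{YZ} = 65.67 kN and R_Z = 56.1 − 65.67 = -9.57 kN.

R_Z = -9.57 kN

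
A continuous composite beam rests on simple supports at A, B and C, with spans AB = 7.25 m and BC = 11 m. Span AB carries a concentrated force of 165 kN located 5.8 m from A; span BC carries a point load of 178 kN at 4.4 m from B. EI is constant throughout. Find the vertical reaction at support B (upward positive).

R_B = 306.3 kN

Insert a hinge at B; M_B is the redundant, and each span becomes simply supported.
Rotations at B on the released spans (each span's end-slope, ×1/EI):
  span AB: point load 165 at a = 5.8: Pab(L + a)/(6LEI) = 416.3/EI
  span BC: point load 178 at a = 4.4: Pab(L + b)/(6LEI) = 1378/EI
  relative rotation θ_0 = (416.3 + 1378)/EI = 1795/EI
A unit hogging moment at B produces rotation L₁/(3EI) + L₂/(3EI) = 6.083/EI.
Compatibility: M_B·(L₁+L₂)/(3EI) = θ_0, giving M_B = 295 kN·m (hogging).
Span AB, ΣM about A with M_B applied at B: R_B^{AB}·7.25 = 957 + 295, so R_B^{AB} = 172.7 kN and R_A = 165 − 172.7 = -7.693 kN.
Span BC, ΣM about C: R_B^{BC}·11 = 1175 + 295, so R_B^{BC} = 133.6 kN and R_C = 178 − 133.6 = 44.38 kN.
R_B = 172.7 + 133.6 = 306.3 kN.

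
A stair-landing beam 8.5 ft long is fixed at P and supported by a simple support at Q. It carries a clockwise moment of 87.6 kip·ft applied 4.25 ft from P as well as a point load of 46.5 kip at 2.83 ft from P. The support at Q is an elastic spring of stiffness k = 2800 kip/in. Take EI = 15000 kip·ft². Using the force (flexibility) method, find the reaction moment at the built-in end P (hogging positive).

Take the reaction at Q as the redundant and release it; the primary structure is a cantilever fixed at P.
Primary-structure tip deflection at Q by superposition:
  clockwise couple 87.6 at a = 4.25: M₀a(2L − a)/(2EI) = 2373/EI
  point load 46.5 at a = 2.83: Pa²(3L − a)/(6EI) = 1407/EI
  δ_0 = 3781/EI
Flexibility coefficient — unit upward force at Q: δ_{QQ} = L³/(3EI) = 204.7/EI.
With EI = 15000 kip·ft²: δ_0 = 0.25203 ft and δ_{QQ} = 0.013647 ft/kip.
Compatibility — the spring shortens by R_Q/k under the reaction it provides: δ_0 − R_Q·δ_{QQ} = R_Q/k. With 1/k = 1/(2800×12) ft/kip = 0.00003 ft/kip, R_Q = δ_0 / (δ_{QQ} + 1/k) = 0.25203 / (0.013647 + 0.00003) = 18.43 kip.
Moment equilibrium about P: M_P = Σ(load moments about P) − R_Q·L = 219.2 − 18.43×8.5 = 62.56 kip·ft.

M_P = 62.56 kip·ft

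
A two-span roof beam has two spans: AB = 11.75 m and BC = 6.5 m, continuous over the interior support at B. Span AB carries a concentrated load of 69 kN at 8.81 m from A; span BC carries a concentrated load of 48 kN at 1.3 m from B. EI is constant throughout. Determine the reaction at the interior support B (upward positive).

R_B = 114.4 kN

Insert a hinge at B; M_B is the redundant, and each span becomes simply supported.
End slopes at the hinge B, treating each span as simply supported:
  span AB: point load 69 at a = 8.81: Pab(L + a)/(6LEI) = 521.2/EI
  span BC: point load 48 at a = 1.3: Pab(L + b)/(6LEI) = 97.34/EI
  relative rotation θ_0 = (521.2 + 97.34)/EI = 618.5/EI
A unit hogging moment at B produces rotation L₁/(3EI) + L₂/(3EI) = 6.083/EI.
Compatibility: M_B·(L₁+L₂)/(3EI) = θ_0, giving M_B = 101.7 kN·m (hogging).
Span AB, ΣM about A with M_B applied at B: R_B^{AB}·11.75 = 607.9 + 101.7, so R_B^{AB} = 60.39 kN and R_A = 69 − 60.39 = 8.611 kN.
Span BC, ΣM about C: R_B^{BC}·6.5 = 249.6 + 101.7, so R_B^{BC} = 54.04 kN and R_C = 48 − 54.04 = -6.043 kN.
R_B = 60.39 + 54.04 = 114.4 kN.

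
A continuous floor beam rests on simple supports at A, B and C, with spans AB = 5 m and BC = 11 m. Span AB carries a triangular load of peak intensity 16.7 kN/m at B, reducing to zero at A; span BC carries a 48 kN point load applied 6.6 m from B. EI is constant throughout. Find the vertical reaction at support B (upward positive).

R_B = 67.3 kN

Release continuity at B by inserting a hinge; the redundant is the internal moment M_B. The primary structure is two simply-supported spans AB and BC.
Discontinuity in slope at B on the released structure — sum the simple-span end rotations:
  span AB: triangular load, peak 16.7: w₀L³/(45EI) = 46.39/EI
  span BC: point load 48 at a = 6.6: Pab(L + b)/(6LEI) = 325.2/EI
  relative rotation θ_0 = (46.39 + 325.2)/EI = 371.6/EI
A unit hogging moment at B produces rotation L₁/(3EI) + L₂/(3EI) = 5.333/EI.
Compatibility: M_B·(L₁+L₂)/(3EI) = θ_0, giving M_B = 69.68 kN·m (hogging).
Span AB, ΣM about A with M_B applied at B: R_B^{AB}·5 = 139.2 + 69.68, so R_B^{AB} = 41.77 kN and R_A = 41.75 − 41.77 = -0.01972 kN.
Span BC, ΣM about C: R_B^{BC}·11 = 211.2 + 69.68, so R_B^{BC} = 25.53 kN and R_C = 48 − 25.53 = 22.47 kN.
R_B = 41.77 + 25.53 = 67.3 kN.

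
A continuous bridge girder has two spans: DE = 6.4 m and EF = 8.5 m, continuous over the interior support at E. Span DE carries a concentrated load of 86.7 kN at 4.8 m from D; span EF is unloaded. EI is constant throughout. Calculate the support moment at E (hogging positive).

Take M_E as the redundant. Released structure: two simple spans DE and EF with a hinge at E.
Rotations at E on the released spans (each span's end-slope, ×1/EI):
  span DE: point load 86.7 at a = 4.8: Pab(L + a)/(6LEI) = 194.2/EI
  relative rotation θ_0 = (194.2 + 0)/EI = 194.2/EI
A unit hogging moment at E produces rotation L₁/(3EI) + L₂/(3EI) = 4.967/EI.
Compatibility: M_E·(L₁+L₂)/(3EI) = θ_0, giving M_E = 39.1 kN·m (hogging).

M_E = 39.1 kN·m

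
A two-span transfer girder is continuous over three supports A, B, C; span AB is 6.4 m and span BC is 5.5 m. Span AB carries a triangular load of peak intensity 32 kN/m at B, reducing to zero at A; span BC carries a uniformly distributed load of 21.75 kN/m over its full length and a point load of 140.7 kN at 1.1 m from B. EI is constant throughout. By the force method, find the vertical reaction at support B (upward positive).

Insert a hinge at B; M_B is the redundant, and each span becomes simply supported.
End slopes at the hinge B, treating each span as simply supported:
  span AB: triangular load, peak 32: w₀L³/(45EI) = 186.4/EI
  span BC: UDL 21.75: wL³/(24EI) = 150.8/EI
  span BC: point load 140.7 at a = 1.1: Pab(L + b)/(6LEI) = 204.3/EI
  relative rotation θ_0 = (186.4 + 355.1)/EI = 541.5/EI
A unit hogging moment at B produces rotation L₁/(3EI) + L₂/(3EI) = 3.967/EI.
Compatibility: M_B·(L₁+L₂)/(3EI) = θ_0, giving M_B = 136.5 kN·m (hogging).
Span AB, ΣM about A with M_B applied at B: R_B^{AB}·6.4 = 436.9 + 136.5, so R_B^{AB} = 89.6 kN and R_A = 102.4 − 89.6 = 12.8 kN.
Span BC, ΣM about C: R_B^{BC}·5.5 = 948 + 136.5, so R_B^{BC} = 197.2 kN and R_C = 260.3 − 197.2 = 63.13 kN.
R_B = 89.6 + 197.2 = 286.8 kN.

R_B = 286.8 kN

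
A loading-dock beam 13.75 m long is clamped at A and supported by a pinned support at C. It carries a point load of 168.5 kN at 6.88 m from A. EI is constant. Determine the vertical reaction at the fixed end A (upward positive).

Take the reaction at C as the redundant and release it; the primary structure is a cantilever fixed at A.
Free-end deflection of the primary structure under the applied loading (downward +):
  point load 168.5 at a = 6.88: Pa²(3L − a)/(6EI) = 45688/EI
Flexibility coefficient — unit upward force at C: δ_{CC} = L³/(3EI) = 866.5/EI.
Compatibility at C: δ_0 − R_C·δ_{CC} = 0, so R_C = 45688/866.5 = 52.73 kN.
Vertical equilibrium: R_A = ΣP − R_C = 168.5 − 52.73 = 115.8 kN.

R_A = 115.8 kN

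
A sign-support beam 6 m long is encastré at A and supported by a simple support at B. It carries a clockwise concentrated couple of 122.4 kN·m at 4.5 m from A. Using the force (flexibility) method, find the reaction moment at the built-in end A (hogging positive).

M_A = -49.73 kN·m

Remove the prop at B; the released (primary) structure is a cantilever built in at A.
Free-end deflection of the primary structure under the applied loading (downward +):
  clockwise couple 122.4 at a = 4.5: M₀a(2L − a)/(2EI) = 2066/EI
Tip deflection under a unit load at B: L³/(3EI) = 72/EI.
Compatibility at B: δ_0 − R_B·δ_{BB} = 0, so R_B = 2066/72 = 28.69 kN.
Moment equilibrium about A: M_A = Σ(load moments about A) − R_B·L = 122.4 − 28.69×6 = -49.73 kN·m.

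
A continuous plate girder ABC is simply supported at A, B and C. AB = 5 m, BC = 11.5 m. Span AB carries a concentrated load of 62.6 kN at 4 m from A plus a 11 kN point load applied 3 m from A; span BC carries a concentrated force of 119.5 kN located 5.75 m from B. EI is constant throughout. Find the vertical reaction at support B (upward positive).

Take M_B as the redundant. Released structure: two simple spans AB and BC with a hinge at B.
Rotations at B on the released spans (each span's end-slope, ×1/EI):
  span AB: point load 62.6 at a = 4: Pab(L + a)/(6LEI) = 75.12/EI
  span AB: point load 11 at a = 3: Pab(L + a)/(6LEI) = 17.6/EI
  span BC: point load 119.5 at a = 5.75: Pab(L + b)/(6LEI) = 987.7/EI
  relative rotation θ_0 = (92.72 + 987.7)/EI = 1080/EI
A unit hogging moment at B produces rotation L₁/(3EI) + L₂/(3EI) = 5.5/EI.
Compatibility: M_B·(L₁+L₂)/(3EI) = θ_0, giving M_B = 196.4 kN·m (hogging).
Span AB, ΣM about A with M_B applied at B: R_B^{AB}·5 = 283.4 + 196.4, so R_B^{AB} = 95.97 kN and R_A = 73.6 − 95.97 = -22.37 kN.
Span BC, ΣM about C: R_B^{BC}·11.5 = 687.1 + 196.4, so R_B^{BC} = 76.83 kN and R_C = 119.5 − 76.83 = 42.67 kN.
R_B = 95.97 + 76.83 = 172.8 kN.

R_B = 172.8 kN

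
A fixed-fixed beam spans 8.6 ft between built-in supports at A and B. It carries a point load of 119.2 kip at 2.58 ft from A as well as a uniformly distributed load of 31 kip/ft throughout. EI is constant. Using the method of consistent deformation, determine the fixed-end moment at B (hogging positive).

M_B = 255.6 kip·ft

Release both end moments; the primary structure is a simply-supported span AB with redundants M_A and M_B.
On the primary (simply-supported) span, the end slopes from the loading are:
  at A: point load 119.2 at a = 2.58: Pab(L + b)/(6LEI) = 524.6/EI
  at B: point load 119.2 at a = 2.58: Pab(L + a)/(6LEI) = 401.1/EI
  at A: UDL 31: wL³/(24EI) = 821.6/EI
  at B: UDL 31: wL³/(24EI) = 821.6/EI
  θ_A0 = 1346/EI,  θ_B0 = 1223/EI
Flexibility coefficients: a unit moment at one end gives L/(3EI) there and L/(6EI) at the far end, so f₁₁ = f₂₂ = 2.867/EI and f₁₂ = f₂₁ = 1.433/EI.
Compatibility — zero rotation at each built-in end:
  2.867 M_A + 1.433 M_B = 1346
  1.433 M_A + 2.867 M_B = 1223
Solving the pair gives M_A = 341.8 kip·ft and M_B = 255.6 kip·ft (hogging).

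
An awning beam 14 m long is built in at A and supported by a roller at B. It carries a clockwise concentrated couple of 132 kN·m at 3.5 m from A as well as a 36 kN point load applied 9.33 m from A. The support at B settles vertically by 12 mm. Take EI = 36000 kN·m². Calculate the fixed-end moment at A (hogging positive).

M_A = 126.7 kN·m

Remove the prop at B; the released (primary) structure is a cantilever built in at A.
Deflection at B on the released cantilever, summing each load's contribution:
  clockwise couple 132 at a = 3.5: M₀a(2L − a)/(2EI) = 5660/EI
  point load 36 at a = 9.33: Pa²(3L − a)/(6EI) = 17063/EI
  δ_0 = 22723/EI
Flexibility coefficient — unit upward force at B: δ_{BB} = L³/(3EI) = 914.7/EI.
With EI = 36000 kN·m²: δ_0 = 0.63119 m and δ_{BB} = 0.025407 m/kN.
Compatibility — the beam at B must follow the support down by 0.012 m: δ_0 − R_B·δ_{BB} = 0.012, so R_B = (0.63119 − 0.012)/0.025407 = 24.37 kN.
Moment equilibrium about A: M_A = Σ(load moments about A) − R_B·L = 467.9 − 24.37×14 = 126.7 kN·m.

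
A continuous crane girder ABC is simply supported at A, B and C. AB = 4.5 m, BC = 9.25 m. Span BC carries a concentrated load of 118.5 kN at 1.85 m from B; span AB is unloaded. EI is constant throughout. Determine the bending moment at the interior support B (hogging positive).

M_B = 106.2 kN·m

Release continuity at B by inserting a hinge; the redundant is the internal moment M_B. The primary structure is two simply-supported spans AB and BC.
Discontinuity in slope at B on the released structure — sum the simple-span end rotations:
  span BC: point load 118.5 at a = 1.85: Pab(L + b)/(6LEI) = 486.7/EI
  relative rotation θ_0 = (0 + 486.7)/EI = 486.7/EI
A unit hogging moment at B produces rotation L₁/(3EI) + L₂/(3EI) = 4.583/EI.
Compatibility: M_B·(L₁+L₂)/(3EI) = θ_0, giving M_B = 106.2 kN·m (hogging).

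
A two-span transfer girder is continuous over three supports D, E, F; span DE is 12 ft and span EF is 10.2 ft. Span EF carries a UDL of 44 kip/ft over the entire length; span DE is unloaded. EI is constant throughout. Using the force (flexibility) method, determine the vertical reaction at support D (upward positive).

R_D = -21.91 kip

Release continuity at E by inserting a hinge; the redundant is the internal moment M_E. The primary structure is two simply-supported spans DE and EF.
Rotations at E on the released spans (each span's end-slope, ×1/EI):
  span EF: UDL 44: wL³/(24EI) = 1946/EI
  relative rotation θ_0 = (0 + 1946)/EI = 1946/EI
A unit hogging moment at E produces rotation L₁/(3EI) + L₂/(3EI) = 7.4/EI.
Compatibility: M_E·(L₁+L₂)/(3EI) = θ_0, giving M_E = 262.9 kip·ft (hogging).
Span DE, ΣM about D with M_E applied at E: R_E^{DE}·12 = 0 + 262.9, so R_E^{DE} = 21.91 kip and R_D = 0 − 21.91 = -21.91 kip.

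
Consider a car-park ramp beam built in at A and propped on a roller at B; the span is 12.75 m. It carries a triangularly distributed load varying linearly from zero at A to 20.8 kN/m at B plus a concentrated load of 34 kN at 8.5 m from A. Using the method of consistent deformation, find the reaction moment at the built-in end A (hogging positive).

Release the roller at B. Primary structure: cantilever fixed at A.
Free-end deflection of the primary structure under the applied loading (downward +):
  triangular load, peak 20.8 at the free end: 11w₀L⁴/(120EI) = 50387/EI
  point load 34 at a = 8.5: Pa²(3L − a)/(6EI) = 12180/EI
  δ_0 = 62567/EI
Tip deflection under a unit load at B: L³/(3EI) = 690.9/EI.
The prop prevents deflection at B: R_B = δ_0/δ_{BB} = 62567/690.9 = 90.56 kN.
Moment equilibrium about A: M_A = Σ(load moments about A) − R_B·L = 1416 − 90.56×12.75 = 261.5 kN·m.

M_A = 261.5 kN·m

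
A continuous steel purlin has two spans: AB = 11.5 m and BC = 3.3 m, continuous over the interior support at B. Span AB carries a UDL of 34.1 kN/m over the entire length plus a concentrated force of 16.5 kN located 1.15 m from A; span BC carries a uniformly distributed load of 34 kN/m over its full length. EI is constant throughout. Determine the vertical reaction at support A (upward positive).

Take M_B as the redundant. Released structure: two simple spans AB and BC with a hinge at B.
Discontinuity in slope at B on the released structure — sum the simple-span end rotations:
  span AB: UDL 34.1: wL³/(24EI) = 2161/EI
  span AB: point load 16.5 at a = 1.15: Pab(L + a)/(6LEI) = 36.01/EI
  span BC: UDL 34: wL³/(24EI) = 50.91/EI
  relative rotation θ_0 = (2197 + 50.91)/EI = 2248/EI
A unit hogging moment at B produces rotation L₁/(3EI) + L₂/(3EI) = 4.933/EI.
Slope continuity at B: θ_0 = M_B·4.933/EI, so M_B = 2248/4.933 = 455.6 kN·m (hogging).
Span AB, ΣM about A with M_B applied at B: R_B^{AB}·11.5 = 2274 + 455.6, so R_B^{AB} = 237.3 kN and R_A = 408.6 − 237.3 = 171.3 kN.

R_A = 171.3 kN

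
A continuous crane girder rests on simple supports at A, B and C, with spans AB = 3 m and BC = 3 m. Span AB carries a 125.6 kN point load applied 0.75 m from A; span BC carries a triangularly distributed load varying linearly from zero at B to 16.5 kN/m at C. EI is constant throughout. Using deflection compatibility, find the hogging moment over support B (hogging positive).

M_B = 26.41 kN·m

Insert a hinge at B; M_B is the redundant, and each span becomes simply supported.
Discontinuity in slope at B on the released structure — sum the simple-span end rotations:
  span AB: point load 125.6 at a = 0.75: Pab(L + a)/(6LEI) = 44.16/EI
  span BC: triangular load, peak 16.5: 7w₀L³/(360EI) = 8.662/EI
  relative rotation θ_0 = (44.16 + 8.662)/EI = 52.82/EI
A unit hogging moment at B produces rotation L₁/(3EI) + L₂/(3EI) = 2/EI.
Compatibility: M_B·(L₁+L₂)/(3EI) = θ_0, giving M_B = 26.41 kN·m (hogging).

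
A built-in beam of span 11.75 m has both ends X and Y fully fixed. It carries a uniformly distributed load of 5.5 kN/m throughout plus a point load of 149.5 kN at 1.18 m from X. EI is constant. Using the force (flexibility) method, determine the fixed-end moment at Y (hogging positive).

M_Y = 79.22 kN·m

Release both end moments; the primary structure is a simply-supported span XY with redundants M_X and M_Y.
On the primary (simply-supported) span, the end slopes from the loading are:
  at X: UDL 5.5: wL³/(24EI) = 371.8/EI
  at Y: UDL 5.5: wL³/(24EI) = 371.8/EI
  at X: point load 149.5 at a = 1.18: Pab(L + b)/(6LEI) = 590.3/EI
  at Y: point load 149.5 at a = 1.18: Pab(L + a)/(6LEI) = 342/EI
  θ_X0 = 962.1/EI,  θ_Y0 = 713.7/EI
Flexibility coefficients: a unit moment at one end gives L/(3EI) there and L/(6EI) at the far end, so f₁₁ = f₂₂ = 3.917/EI and f₁₂ = f₂₁ = 1.958/EI.
Compatibility — zero rotation at each built-in end:
  3.917 M_X + 1.958 M_Y = 962.1
  1.958 M_X + 3.917 M_Y = 713.7
Solving the pair gives M_X = 206 kN·m and M_Y = 79.22 kN·m (hogging).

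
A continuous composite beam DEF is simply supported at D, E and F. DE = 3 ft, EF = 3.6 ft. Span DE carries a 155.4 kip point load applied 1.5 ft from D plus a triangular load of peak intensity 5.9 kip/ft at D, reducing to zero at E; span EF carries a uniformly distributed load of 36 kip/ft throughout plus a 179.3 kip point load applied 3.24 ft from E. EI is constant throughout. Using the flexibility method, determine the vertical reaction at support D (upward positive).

Insert a hinge at E; M_E is the redundant, and each span becomes simply supported.
Rotations at E on the released spans (each span's end-slope, ×1/EI):
  span DE: point load 155.4 at a = 1.5: Pab(L + a)/(6LEI) = 87.41/EI
  span DE: triangular load, peak 5.9: 7w₀L³/(360EI) = 3.098/EI
  span EF: UDL 36: wL³/(24EI) = 69.98/EI
  span EF: point load 179.3 at a = 3.24: Pab(L + b)/(6LEI) = 38.34/EI
  relative rotation θ_0 = (90.51 + 108.3)/EI = 198.8/EI
A unit hogging moment at E produces rotation L₁/(3EI) + L₂/(3EI) = 2.2/EI.
Compatibility: M_E·(L₁+L₂)/(3EI) = θ_0, giving M_E = 90.38 kip·ft (hogging).
Span DE, ΣM about D with M_E applied at E: R_E^{DE}·3 = 241.9 + 90.38, so R_E^{DE} = 110.8 kip and R_D = 164.2 − 110.8 = 53.47 kip.

R_D = 53.47 kip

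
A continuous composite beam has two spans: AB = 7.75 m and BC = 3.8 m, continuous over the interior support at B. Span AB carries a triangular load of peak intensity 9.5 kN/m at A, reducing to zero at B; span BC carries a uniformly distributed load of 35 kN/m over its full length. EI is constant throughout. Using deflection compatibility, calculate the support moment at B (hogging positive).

M_B = 43.12 kN·m

Take M_B as the redundant. Released structure: two simple spans AB and BC with a hinge at B.
Rotations at B on the released spans (each span's end-slope, ×1/EI):
  span AB: triangular load, peak 9.5: 7w₀L³/(360EI) = 85.99/EI
  span BC: UDL 35: wL³/(24EI) = 80.02/EI
  relative rotation θ_0 = (85.99 + 80.02)/EI = 166/EI
A unit hogging moment at B produces rotation L₁/(3EI) + L₂/(3EI) = 3.85/EI.
Slope continuity at B: θ_0 = M_B·3.85/EI, so M_B = 166/3.85 = 43.12 kN·m (hogging).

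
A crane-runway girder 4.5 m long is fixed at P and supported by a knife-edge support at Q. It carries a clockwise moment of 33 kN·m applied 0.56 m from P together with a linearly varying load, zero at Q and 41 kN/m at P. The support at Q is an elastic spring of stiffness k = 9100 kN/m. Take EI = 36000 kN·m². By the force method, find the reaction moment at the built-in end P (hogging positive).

Choose R_Q as the redundant. The primary structure is the cantilever fixed at P.
Deflection at Q on the released cantilever, summing each load's contribution:
  clockwise couple 33 at a = 0.56: M₀a(2L − a)/(2EI) = 77.99/EI
  triangular load, peak 41 at the fixed end: w₀L⁴/(30EI) = 560.4/EI
  δ_0 = 638.4/EI
Flexibility coefficient — unit upward force at Q: δ_{QQ} = L³/(3EI) = 30.38/EI.
With EI = 36000 kN·m²: δ_0 = 0.017733 m and δ_{QQ} = 0.000844 m/kN.
Compatibility — the spring shortens by R_Q/k under the reaction it provides: δ_0 − R_Q·δ_{QQ} = R_Q/k. With 1/k = 0.00011 m/kN, R_Q = δ_0 / (δ_{QQ} + 1/k) = 0.017733 / (0.000844 + 0.00011) = 18.6 kN.
Moment equilibrium about P: M_P = Σ(load moments about P) − R_Q·L = 171.4 − 18.6×4.5 = 87.7 kN·m.

M_P = 87.7 kN·m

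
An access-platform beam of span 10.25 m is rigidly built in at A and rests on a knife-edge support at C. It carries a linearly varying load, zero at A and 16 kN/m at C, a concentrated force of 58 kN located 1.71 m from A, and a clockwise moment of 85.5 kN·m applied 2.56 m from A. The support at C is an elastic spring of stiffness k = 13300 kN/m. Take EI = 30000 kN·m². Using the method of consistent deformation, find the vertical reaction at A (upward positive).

R_A = 87.47 kN

Remove the prop at C; the released (primary) structure is a cantilever built in at A.
Primary-structure tip deflection at C by superposition:
  triangular load, peak 16 at the free end: 11w₀L⁴/(120EI) = 16189/EI
  point load 58 at a = 1.71: Pa²(3L − a)/(6EI) = 820.9/EI
  clockwise couple 85.5 at a = 2.56: M₀a(2L − a)/(2EI) = 1963/EI
  δ_0 = 18973/EI
Flexibility coefficient — unit upward force at C: δ_{CC} = L³/(3EI) = 359/EI.
With EI = 30000 kN·m²: δ_0 = 0.63245 m and δ_{CC} = 0.011965 m/kN.
Compatibility — the spring shortens by R_C/k under the reaction it provides: δ_0 − R_C·δ_{CC} = R_C/k. With 1/k = 0.000075 m/kN, R_C = δ_0 / (δ_{CC} + 1/k) = 0.63245 / (0.011965 + 0.000075) = 52.53 kN.
Vertical equilibrium: R_A = ΣP − R_C = 140 − 52.53 = 87.47 kN.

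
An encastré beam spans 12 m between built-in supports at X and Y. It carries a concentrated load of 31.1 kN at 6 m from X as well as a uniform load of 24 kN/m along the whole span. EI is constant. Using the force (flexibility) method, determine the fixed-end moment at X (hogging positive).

Take the two fixed-end moments M_X, M_Y as redundants; the released structure is the simple span XY.
End rotations of the released simple span under the applied load (×1/EI):
  at X: point load 31.1 at a = 6: Pab(L + b)/(6LEI) = 279.9/EI
  at Y: point load 31.1 at a = 6: Pab(L + a)/(6LEI) = 279.9/EI
  at X: UDL 24: wL³/(24EI) = 1728/EI
  at Y: UDL 24: wL³/(24EI) = 1728/EI
  θ_X0 = 2008/EI,  θ_Y0 = 2008/EI
Flexibility coefficients: a unit moment at one end gives L/(3EI) there and L/(6EI) at the far end, so f₁₁ = f₂₂ = 4/EI and f₁₂ = f₂₁ = 2/EI.
Compatibility — zero rotation at each built-in end:
  4 M_X + 2 M_Y = 2008
  2 M_X + 4 M_Y = 2008
Solving the pair gives M_X = 334.6 kN·m and M_Y = 334.6 kN·m (hogging).

M_X = 334.6 kN·m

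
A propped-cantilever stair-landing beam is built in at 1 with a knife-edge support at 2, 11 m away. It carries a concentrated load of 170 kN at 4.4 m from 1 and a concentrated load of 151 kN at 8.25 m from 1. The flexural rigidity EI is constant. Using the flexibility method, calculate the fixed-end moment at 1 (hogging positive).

Remove the prop at 2; the released (primary) structure is a cantilever built in at 1.
Primary-structure tip deflection at 2 by superposition:
  point load 170 at a = 4.4: Pa²(3L − a)/(6EI) = 15688/EI
  point load 151 at a = 8.25: Pa²(3L − a)/(6EI) = 42394/EI
  δ_0 = 58082/EI
Flexibility coefficient — unit upward force at 2: δ_{22} = L³/(3EI) = 443.7/EI.
Compatibility at 2: δ_0 − R_2·δ_{22} = 0, so R_2 = 58082/443.7 = 130.9 kN.
Moment equilibrium about 1: M_1 = Σ(load moments about 1) − R_2·L = 1994 − 130.9×11 = 553.7 kN·m.

M_1 = 553.7 kN·m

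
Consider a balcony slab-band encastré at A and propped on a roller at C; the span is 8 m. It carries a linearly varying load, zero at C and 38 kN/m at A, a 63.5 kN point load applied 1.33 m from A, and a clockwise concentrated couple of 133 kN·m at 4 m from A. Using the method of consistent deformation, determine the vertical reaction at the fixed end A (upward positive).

Release the roller at C. Primary structure: cantilever fixed at A.
Free-end deflection of the primary structure under the applied loading (downward +):
  triangular load, peak 38 at the fixed end: w₀L⁴/(30EI) = 5188/EI
  point load 63.5 at a = 1.33: Pa²(3L − a)/(6EI) = 424.4/EI
  clockwise couple 133 at a = 4: M₀a(2L − a)/(2EI) = 3192/EI
  δ_0 = 8805/EI
Flexibility coefficient — unit upward force at C: δ_{CC} = L³/(3EI) = 170.7/EI.
The prop prevents deflection at C: R_C = δ_0/δ_{CC} = 8805/170.7 = 51.59 kN.
Vertical equilibrium: R_A = ΣP − R_C = 215.5 − 51.59 = 163.9 kN.

R_A = 163.9 kN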